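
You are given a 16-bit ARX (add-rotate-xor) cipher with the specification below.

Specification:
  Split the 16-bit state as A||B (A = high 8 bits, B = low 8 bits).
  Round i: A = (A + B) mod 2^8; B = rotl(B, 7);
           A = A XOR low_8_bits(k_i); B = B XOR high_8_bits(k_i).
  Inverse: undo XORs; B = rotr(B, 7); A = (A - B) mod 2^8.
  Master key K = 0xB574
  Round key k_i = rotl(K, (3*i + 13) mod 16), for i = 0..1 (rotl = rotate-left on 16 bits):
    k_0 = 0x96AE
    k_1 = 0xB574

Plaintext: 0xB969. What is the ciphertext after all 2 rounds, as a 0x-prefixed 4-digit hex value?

0xDAA4

s_0 = plaintext = 0xB969
s_1 = Round(s_0, k_0) = 0x8C22
s_2 = Round(s_1, k_1) = 0xDAA4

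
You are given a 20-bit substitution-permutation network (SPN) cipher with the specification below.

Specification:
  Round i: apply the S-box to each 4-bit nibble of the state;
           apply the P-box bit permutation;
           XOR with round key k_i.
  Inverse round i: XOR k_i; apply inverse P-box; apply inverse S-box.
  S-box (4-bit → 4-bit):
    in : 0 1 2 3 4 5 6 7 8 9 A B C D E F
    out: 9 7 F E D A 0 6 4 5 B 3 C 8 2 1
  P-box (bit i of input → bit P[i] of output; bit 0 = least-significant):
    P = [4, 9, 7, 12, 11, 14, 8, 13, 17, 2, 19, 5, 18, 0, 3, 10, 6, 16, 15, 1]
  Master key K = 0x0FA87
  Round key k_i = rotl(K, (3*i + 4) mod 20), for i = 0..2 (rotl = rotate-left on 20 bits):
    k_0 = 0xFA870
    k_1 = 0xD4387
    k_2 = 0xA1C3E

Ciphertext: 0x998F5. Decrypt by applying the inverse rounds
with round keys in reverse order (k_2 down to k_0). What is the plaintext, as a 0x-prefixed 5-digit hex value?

0x19EF1

s_0 = ciphertext = 0x998F5
s_1 = InvRound(s_0, k_2) = 0x23F68
s_2 = InvRound(s_1, k_1) = 0xA22AC
s_3 = InvRound(s_2, k_0) = 0x19EF1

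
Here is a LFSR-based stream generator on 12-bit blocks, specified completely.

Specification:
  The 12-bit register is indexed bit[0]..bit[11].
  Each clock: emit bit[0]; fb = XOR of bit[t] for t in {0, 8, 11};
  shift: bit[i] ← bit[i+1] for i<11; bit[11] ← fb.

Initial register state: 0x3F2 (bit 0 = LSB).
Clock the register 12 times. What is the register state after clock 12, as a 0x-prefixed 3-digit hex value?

reg_0 = 0x3F2
clock 1: out=0, reg = 0x9F9
clock 2: out=1, reg = 0xCFC
clock 3: out=0, reg = 0xE7E
clock 4: out=0, reg = 0xF3F
clock 5: out=1, reg = 0xF9F
clock 6: out=1, reg = 0xFCF
clock 7: out=1, reg = 0xFE7
clock 8: out=1, reg = 0xFF3
clock 9: out=1, reg = 0xFF9
clock 10: out=1, reg = 0xFFC
clock 11: out=0, reg = 0x7FE
clock 12: out=0, reg = 0xBFF

0xBFF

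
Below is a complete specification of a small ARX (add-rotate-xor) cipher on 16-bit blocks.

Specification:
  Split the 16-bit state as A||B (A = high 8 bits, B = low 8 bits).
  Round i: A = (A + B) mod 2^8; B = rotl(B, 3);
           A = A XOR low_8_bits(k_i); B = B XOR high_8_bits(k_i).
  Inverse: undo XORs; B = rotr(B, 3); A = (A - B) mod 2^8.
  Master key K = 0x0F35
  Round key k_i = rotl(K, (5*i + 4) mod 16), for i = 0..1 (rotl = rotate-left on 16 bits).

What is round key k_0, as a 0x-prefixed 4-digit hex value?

0xF350

K = 0x0F35
k_0 = rotl(K, (5*0+4) mod 16) = rotl(K, 4) = 0xF350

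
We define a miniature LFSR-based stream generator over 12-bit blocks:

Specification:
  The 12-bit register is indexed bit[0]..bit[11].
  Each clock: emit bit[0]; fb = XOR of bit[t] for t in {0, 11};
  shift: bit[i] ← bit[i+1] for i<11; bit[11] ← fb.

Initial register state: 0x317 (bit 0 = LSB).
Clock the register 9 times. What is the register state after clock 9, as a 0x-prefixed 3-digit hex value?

reg_0 = 0x317
clock 1: out=1, reg = 0x98B
clock 2: out=1, reg = 0x4C5
clock 3: out=1, reg = 0xA62
clock 4: out=0, reg = 0xD31
clock 5: out=1, reg = 0x698
clock 6: out=0, reg = 0x34C
clock 7: out=0, reg = 0x1A6
clock 8: out=0, reg = 0x0D3
clock 9: out=1, reg = 0x869

0x869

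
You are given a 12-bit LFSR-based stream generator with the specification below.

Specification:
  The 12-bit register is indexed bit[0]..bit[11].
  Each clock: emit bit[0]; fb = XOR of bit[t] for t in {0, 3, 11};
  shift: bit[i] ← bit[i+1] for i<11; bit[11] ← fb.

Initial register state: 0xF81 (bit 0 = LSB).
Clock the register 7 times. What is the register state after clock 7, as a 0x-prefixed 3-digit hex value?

0xA1F

reg_0 = 0xF81
clock 1: out=1, reg = 0x7C0
clock 2: out=0, reg = 0x3E0
clock 3: out=0, reg = 0x1F0
clock 4: out=0, reg = 0x0F8
clock 5: out=0, reg = 0x87C
clock 6: out=0, reg = 0x43E
clock 7: out=0, reg = 0xA1F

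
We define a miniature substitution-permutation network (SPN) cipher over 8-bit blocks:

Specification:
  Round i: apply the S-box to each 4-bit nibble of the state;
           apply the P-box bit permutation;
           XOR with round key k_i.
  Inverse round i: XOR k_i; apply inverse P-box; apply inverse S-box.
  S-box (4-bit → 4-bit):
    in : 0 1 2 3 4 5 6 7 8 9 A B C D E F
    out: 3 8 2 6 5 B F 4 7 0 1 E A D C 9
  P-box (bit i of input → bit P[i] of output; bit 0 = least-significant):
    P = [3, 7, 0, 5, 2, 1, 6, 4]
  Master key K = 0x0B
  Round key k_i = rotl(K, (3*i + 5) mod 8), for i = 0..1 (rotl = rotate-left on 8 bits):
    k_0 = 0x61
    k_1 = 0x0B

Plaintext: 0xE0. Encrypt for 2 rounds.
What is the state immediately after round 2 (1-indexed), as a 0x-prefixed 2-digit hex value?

0x59

s_0 = plaintext = 0xE0
s_1 = Round(s_0, k_0) = 0xB9
s_2 = Round(s_1, k_1) = 0x59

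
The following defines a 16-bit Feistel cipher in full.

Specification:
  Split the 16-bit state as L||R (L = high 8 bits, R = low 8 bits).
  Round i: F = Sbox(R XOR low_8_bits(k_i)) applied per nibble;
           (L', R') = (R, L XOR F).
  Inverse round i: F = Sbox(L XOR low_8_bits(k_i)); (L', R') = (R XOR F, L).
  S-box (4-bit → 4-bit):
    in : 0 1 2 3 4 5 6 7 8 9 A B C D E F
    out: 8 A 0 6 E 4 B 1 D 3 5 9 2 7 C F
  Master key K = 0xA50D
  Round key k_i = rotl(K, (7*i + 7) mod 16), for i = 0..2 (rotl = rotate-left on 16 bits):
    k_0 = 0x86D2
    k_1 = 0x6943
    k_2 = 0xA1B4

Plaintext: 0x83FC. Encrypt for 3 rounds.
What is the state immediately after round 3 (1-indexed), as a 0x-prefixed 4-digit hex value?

s_0 = plaintext = 0x83FC
s_1 = Round(s_0, k_0) = 0xFC8F
s_2 = Round(s_1, k_1) = 0x8FDE
s_3 = Round(s_2, k_2) = 0xDE3A

0xDE3A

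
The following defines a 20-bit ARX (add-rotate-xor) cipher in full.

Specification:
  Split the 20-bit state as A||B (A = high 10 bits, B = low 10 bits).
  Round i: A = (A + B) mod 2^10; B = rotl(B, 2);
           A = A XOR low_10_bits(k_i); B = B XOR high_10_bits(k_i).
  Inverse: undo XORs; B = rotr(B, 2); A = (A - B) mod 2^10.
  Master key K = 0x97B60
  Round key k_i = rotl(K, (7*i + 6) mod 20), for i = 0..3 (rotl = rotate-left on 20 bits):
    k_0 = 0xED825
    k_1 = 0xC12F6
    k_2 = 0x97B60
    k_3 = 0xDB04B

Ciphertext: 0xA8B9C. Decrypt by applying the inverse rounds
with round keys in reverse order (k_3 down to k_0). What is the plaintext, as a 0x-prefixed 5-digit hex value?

0xE15F4

s_0 = ciphertext = 0xA8B9C
s_1 = InvRound(s_0, k_3) = 0xAB43C
s_2 = InvRound(s_1, k_2) = 0xCD698
s_3 = InvRound(s_2, k_1) = 0x57067
s_4 = InvRound(s_3, k_0) = 0xE15F4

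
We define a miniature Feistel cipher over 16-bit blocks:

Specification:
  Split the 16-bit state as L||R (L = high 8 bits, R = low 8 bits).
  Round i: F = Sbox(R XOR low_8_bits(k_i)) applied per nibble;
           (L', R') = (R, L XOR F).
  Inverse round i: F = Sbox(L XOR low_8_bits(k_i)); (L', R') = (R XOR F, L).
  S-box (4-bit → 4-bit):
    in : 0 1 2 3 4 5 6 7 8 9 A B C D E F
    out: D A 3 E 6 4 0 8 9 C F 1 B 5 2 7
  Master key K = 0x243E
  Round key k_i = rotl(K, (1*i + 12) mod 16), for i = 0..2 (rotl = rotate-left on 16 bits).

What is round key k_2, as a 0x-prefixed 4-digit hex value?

K = 0x243E
k_0 = rotl(K, (1*0+12) mod 16) = rotl(K, 12) = 0xE243
k_1 = rotl(K, (1*1+12) mod 16) = rotl(K, 13) = 0xC487
k_2 = rotl(K, (1*2+12) mod 16) = rotl(K, 14) = 0x890F

0x890F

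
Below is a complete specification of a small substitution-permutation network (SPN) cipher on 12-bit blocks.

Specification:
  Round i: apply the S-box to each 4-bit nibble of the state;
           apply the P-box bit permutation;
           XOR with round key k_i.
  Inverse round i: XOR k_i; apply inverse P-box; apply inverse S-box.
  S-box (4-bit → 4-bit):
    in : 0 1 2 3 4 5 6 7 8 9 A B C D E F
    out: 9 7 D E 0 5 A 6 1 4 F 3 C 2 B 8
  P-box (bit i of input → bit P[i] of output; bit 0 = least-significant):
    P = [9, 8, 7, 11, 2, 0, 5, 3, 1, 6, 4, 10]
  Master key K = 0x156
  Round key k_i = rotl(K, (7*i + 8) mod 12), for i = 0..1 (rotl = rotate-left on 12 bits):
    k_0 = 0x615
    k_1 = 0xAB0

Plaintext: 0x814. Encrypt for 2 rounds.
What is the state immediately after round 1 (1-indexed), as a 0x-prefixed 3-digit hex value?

s_0 = plaintext = 0x814
s_1 = Round(s_0, k_0) = 0x632
s_2 = Round(s_1, k_1) = 0x459

0x632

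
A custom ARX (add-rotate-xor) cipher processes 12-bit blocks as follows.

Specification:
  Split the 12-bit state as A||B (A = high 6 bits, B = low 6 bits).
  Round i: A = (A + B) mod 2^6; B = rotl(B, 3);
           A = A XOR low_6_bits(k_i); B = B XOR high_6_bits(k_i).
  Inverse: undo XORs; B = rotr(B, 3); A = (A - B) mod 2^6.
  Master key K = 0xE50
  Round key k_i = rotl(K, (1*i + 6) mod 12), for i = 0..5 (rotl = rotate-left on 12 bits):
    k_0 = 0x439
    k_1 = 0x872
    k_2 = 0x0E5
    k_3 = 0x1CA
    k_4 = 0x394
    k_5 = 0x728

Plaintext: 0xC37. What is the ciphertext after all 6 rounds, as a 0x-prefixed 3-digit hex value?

s_0 = plaintext = 0xC37
s_1 = Round(s_0, k_0) = 0x7AE
s_2 = Round(s_1, k_1) = 0xF94
s_3 = Round(s_2, k_2) = 0xDE1
s_4 = Round(s_3, k_3) = 0x48B
s_5 = Round(s_4, k_4) = 0x257
s_6 = Round(s_5, k_5) = 0x226

0x226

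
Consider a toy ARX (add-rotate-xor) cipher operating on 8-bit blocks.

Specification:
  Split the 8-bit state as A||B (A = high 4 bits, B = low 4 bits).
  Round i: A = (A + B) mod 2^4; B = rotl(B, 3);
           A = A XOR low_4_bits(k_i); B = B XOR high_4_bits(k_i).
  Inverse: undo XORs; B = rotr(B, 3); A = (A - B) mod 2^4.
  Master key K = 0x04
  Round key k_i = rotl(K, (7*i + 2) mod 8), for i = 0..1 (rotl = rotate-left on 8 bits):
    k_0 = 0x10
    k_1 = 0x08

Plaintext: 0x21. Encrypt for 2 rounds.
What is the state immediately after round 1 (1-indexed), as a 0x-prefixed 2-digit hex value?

s_0 = plaintext = 0x21
s_1 = Round(s_0, k_0) = 0x39
s_2 = Round(s_1, k_1) = 0x4C

0x39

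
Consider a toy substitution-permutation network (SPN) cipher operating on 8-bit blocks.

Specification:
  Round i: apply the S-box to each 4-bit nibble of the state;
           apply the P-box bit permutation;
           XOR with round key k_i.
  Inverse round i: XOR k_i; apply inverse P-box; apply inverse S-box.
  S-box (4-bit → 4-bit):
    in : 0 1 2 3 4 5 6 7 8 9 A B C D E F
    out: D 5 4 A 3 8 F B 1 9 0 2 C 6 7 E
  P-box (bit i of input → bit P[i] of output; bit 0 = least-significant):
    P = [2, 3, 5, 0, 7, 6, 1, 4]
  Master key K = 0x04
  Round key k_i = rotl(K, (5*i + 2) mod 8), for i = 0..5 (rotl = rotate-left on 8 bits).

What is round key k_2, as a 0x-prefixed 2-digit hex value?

0x40

K = 0x04
k_0 = rotl(K, (5*0+2) mod 8) = rotl(K, 2) = 0x10
k_1 = rotl(K, (5*1+2) mod 8) = rotl(K, 7) = 0x02
k_2 = rotl(K, (5*2+2) mod 8) = rotl(K, 4) = 0x40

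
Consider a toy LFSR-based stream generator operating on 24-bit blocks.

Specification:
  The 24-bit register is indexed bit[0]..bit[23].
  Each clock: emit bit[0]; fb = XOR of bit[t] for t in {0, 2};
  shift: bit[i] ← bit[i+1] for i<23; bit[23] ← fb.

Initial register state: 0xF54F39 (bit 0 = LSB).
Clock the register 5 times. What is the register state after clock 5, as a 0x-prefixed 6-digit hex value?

reg_0 = 0xF54F39
clock 1: out=1, reg = 0xFAA79C
clock 2: out=0, reg = 0xFD53CE
clock 3: out=0, reg = 0xFEA9E7
clock 4: out=1, reg = 0x7F54F3
clock 5: out=1, reg = 0xBFAA79

0xBFAA79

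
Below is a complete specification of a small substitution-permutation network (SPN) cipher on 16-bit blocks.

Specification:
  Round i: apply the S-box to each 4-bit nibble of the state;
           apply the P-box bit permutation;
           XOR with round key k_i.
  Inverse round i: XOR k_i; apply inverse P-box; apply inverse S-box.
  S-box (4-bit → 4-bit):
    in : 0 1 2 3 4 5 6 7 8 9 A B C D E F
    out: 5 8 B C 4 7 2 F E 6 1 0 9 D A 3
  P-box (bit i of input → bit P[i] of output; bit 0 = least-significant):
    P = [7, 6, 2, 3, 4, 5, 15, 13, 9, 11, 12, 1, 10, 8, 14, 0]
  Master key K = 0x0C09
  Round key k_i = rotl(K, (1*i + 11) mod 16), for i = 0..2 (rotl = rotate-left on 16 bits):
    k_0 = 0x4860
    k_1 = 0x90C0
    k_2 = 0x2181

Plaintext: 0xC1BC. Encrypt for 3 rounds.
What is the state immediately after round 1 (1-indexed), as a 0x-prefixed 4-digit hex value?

s_0 = plaintext = 0xC1BC
s_1 = Round(s_0, k_0) = 0x4CEB
s_2 = Round(s_1, k_1) = 0xF2E2
s_3 = Round(s_2, k_2) = 0x0E6B

0x4CEB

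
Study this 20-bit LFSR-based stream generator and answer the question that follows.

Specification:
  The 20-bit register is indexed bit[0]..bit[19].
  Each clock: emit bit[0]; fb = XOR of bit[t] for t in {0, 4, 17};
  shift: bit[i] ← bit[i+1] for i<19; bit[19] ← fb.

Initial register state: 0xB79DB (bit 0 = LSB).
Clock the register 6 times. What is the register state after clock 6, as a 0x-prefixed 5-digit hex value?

reg_0 = 0xB79DB
clock 1: out=1, reg = 0xDBCED
clock 2: out=1, reg = 0xEDE76
clock 3: out=0, reg = 0x76F3B
clock 4: out=1, reg = 0xBB79D
clock 5: out=1, reg = 0xDDBCE
clock 6: out=0, reg = 0x6EDE7

0x6EDE7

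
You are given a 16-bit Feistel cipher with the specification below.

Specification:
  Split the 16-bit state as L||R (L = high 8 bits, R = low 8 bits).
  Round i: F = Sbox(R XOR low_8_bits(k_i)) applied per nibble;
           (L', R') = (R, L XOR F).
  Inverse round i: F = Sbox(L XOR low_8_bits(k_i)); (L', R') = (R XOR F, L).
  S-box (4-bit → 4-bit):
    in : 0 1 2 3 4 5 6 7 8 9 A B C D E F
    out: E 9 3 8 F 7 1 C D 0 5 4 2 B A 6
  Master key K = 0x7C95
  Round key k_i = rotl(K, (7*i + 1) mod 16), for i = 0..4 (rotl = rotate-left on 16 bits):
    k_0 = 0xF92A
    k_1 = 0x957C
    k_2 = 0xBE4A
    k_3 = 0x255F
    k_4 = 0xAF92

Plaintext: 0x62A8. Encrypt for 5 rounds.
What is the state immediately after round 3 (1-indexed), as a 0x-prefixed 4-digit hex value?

0x8391

s_0 = plaintext = 0x62A8
s_1 = Round(s_0, k_0) = 0xA8B1
s_2 = Round(s_1, k_1) = 0xB183
s_3 = Round(s_2, k_2) = 0x8391
s_4 = Round(s_3, k_3) = 0x91A9
s_5 = Round(s_4, k_4) = 0xA915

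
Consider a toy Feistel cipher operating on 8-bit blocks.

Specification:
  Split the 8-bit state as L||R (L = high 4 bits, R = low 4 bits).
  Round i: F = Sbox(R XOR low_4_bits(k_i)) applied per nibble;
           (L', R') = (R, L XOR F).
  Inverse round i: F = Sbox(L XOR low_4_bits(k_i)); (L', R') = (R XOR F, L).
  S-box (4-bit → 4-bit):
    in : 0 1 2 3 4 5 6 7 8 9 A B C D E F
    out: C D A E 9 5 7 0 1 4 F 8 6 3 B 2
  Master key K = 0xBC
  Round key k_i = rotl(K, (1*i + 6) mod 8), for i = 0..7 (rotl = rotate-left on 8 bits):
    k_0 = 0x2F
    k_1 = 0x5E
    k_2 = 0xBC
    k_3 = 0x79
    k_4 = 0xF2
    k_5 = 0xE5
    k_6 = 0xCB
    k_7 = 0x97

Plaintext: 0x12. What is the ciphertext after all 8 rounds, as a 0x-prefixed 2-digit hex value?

s_0 = plaintext = 0x12
s_1 = Round(s_0, k_0) = 0x22
s_2 = Round(s_1, k_1) = 0x24
s_3 = Round(s_2, k_2) = 0x43
s_4 = Round(s_3, k_3) = 0x3B
s_5 = Round(s_4, k_4) = 0xB7
s_6 = Round(s_5, k_5) = 0x71
s_7 = Round(s_6, k_6) = 0x18
s_8 = Round(s_7, k_7) = 0x83

0x83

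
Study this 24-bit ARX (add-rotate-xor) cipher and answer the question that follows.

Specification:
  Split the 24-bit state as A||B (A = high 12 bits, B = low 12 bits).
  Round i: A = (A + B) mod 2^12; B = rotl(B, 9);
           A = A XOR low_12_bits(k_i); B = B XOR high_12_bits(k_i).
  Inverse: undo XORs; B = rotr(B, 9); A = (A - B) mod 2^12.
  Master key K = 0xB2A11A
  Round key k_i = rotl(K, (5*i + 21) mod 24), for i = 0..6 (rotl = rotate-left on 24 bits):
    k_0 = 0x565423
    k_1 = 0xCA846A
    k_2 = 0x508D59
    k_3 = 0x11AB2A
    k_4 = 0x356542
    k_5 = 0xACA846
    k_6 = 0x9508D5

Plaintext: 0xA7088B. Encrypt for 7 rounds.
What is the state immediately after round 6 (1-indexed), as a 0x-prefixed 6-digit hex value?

s_0 = plaintext = 0xA7088B
s_1 = Round(s_0, k_0) = 0x6D8274
s_2 = Round(s_1, k_1) = 0xD264E6
s_3 = Round(s_2, k_2) = 0xF55994
s_4 = Round(s_3, k_3) = 0x3C3828
s_5 = Round(s_4, k_4) = 0xEA9253
s_6 = Round(s_5, k_5) = 0x8BAC80
s_7 = Round(s_6, k_6) = 0xDEF8C0

0x8BAC80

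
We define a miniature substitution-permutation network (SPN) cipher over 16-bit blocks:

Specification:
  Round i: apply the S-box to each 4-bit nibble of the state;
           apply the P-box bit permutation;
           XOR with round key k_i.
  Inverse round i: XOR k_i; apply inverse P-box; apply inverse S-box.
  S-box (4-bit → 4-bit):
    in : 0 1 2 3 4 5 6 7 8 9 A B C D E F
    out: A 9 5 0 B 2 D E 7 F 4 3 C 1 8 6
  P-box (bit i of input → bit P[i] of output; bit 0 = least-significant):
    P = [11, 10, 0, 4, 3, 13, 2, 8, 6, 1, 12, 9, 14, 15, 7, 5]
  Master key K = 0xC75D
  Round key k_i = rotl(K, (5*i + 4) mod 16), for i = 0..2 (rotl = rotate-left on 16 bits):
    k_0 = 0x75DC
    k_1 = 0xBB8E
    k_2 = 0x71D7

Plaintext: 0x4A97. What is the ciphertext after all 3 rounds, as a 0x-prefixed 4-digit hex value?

0xF26C

s_0 = plaintext = 0x4A97
s_1 = Round(s_0, k_0) = 0x80E1
s_2 = Round(s_1, k_1) = 0x701C
s_3 = Round(s_2, k_2) = 0xF26C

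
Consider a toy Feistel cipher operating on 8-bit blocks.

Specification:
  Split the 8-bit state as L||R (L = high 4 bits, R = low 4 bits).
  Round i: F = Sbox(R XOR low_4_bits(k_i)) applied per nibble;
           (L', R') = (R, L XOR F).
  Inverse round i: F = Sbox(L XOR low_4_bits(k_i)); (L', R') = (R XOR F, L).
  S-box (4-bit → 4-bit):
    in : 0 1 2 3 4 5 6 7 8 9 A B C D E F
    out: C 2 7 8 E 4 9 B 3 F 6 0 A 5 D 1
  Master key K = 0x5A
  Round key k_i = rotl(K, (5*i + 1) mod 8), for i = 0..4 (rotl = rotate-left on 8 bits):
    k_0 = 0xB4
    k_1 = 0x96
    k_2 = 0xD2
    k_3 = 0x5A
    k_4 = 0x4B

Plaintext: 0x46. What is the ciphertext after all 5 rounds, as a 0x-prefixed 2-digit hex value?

0x6A

s_0 = plaintext = 0x46
s_1 = Round(s_0, k_0) = 0x63
s_2 = Round(s_1, k_1) = 0x32
s_3 = Round(s_2, k_2) = 0x2F
s_4 = Round(s_3, k_3) = 0xF6
s_5 = Round(s_4, k_4) = 0x6A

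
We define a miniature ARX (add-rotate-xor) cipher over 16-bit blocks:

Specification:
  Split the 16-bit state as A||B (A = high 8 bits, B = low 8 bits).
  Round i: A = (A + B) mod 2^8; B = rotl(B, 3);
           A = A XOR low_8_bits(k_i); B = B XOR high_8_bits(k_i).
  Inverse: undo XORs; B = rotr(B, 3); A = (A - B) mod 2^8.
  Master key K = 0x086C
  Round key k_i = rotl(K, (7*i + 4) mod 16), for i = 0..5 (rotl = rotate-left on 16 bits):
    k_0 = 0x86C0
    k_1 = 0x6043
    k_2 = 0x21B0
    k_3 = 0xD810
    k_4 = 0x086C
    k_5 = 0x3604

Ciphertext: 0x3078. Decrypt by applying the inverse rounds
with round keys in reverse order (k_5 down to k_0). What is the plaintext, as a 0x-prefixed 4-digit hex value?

0x88CF

s_0 = ciphertext = 0x3078
s_1 = InvRound(s_0, k_5) = 0x6BC9
s_2 = InvRound(s_1, k_4) = 0xCF38
s_3 = InvRound(s_2, k_3) = 0xC31C
s_4 = InvRound(s_3, k_2) = 0xCCA7
s_5 = InvRound(s_4, k_1) = 0x97F8
s_6 = InvRound(s_5, k_0) = 0x88CF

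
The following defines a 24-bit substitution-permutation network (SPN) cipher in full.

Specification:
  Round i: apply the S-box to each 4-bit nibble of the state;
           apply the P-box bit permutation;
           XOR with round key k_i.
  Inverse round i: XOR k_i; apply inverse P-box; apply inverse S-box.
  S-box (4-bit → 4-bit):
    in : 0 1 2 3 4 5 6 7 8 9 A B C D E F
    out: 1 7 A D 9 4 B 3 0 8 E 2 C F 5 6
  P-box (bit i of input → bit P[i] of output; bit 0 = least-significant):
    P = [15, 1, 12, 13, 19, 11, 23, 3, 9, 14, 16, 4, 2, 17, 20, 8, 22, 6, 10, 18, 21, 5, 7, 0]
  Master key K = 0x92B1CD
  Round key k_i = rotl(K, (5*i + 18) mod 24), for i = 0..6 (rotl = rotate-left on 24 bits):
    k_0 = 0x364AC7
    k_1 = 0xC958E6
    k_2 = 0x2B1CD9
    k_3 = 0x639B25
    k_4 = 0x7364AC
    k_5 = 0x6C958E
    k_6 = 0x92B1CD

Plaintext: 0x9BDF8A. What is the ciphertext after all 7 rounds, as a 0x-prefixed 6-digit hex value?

s_0 = plaintext = 0x9BDF8A
s_1 = Round(s_0, k_0) = 0x253B80
s_2 = Round(s_1, k_1) = 0xD99DC3
s_3 = Round(s_2, k_2) = 0x8EEF60
s_4 = Round(s_3, k_3) = 0x3A5729
s_5 = Round(s_4, k_4) = 0x470A65
s_6 = Round(s_5, k_5) = 0x05CDD3
s_7 = Round(s_6, k_6) = 0x2B4ED5

0x2B4ED5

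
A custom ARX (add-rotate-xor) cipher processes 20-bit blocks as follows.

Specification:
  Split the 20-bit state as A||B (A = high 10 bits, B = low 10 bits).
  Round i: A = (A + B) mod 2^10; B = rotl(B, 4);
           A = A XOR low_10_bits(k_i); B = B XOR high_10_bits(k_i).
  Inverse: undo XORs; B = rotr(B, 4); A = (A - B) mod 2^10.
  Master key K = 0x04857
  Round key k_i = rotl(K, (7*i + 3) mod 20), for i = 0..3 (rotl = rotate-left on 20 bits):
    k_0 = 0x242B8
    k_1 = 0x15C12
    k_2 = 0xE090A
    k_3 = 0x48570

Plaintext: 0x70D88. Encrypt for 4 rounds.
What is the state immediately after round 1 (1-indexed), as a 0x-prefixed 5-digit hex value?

s_0 = plaintext = 0x70D88
s_1 = Round(s_0, k_0) = 0x7CC16
s_2 = Round(s_1, k_1) = 0x86D37
s_3 = Round(s_2, k_2) = 0x960F6
s_4 = Round(s_3, k_3) = 0x8FA42

0x7CC16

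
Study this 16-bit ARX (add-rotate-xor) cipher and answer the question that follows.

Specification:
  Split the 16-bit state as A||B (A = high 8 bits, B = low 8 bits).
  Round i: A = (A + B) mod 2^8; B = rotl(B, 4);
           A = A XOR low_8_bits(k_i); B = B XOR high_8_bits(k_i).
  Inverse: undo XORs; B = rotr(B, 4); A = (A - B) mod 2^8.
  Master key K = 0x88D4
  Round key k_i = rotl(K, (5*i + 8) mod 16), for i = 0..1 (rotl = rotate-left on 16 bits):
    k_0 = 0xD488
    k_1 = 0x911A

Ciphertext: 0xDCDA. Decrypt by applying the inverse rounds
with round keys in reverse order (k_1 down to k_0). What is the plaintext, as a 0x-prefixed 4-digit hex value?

0x9406

s_0 = ciphertext = 0xDCDA
s_1 = InvRound(s_0, k_1) = 0x12B4
s_2 = InvRound(s_1, k_0) = 0x9406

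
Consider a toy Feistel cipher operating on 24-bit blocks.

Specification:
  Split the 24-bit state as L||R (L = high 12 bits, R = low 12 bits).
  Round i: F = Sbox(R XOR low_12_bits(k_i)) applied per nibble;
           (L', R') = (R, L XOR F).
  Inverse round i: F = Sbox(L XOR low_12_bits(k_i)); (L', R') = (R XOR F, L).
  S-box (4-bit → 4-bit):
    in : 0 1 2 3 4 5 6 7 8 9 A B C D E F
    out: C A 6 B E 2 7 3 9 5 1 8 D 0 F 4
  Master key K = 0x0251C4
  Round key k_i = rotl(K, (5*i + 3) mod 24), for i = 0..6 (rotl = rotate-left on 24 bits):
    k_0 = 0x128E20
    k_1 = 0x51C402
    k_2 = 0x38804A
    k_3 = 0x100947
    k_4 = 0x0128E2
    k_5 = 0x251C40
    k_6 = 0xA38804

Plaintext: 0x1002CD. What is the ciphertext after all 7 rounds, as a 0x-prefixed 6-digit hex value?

0x02F6E7

s_0 = plaintext = 0x1002CD
s_1 = Round(s_0, k_0) = 0x2CDCF0
s_2 = Round(s_1, k_1) = 0xCF0B8B
s_3 = Round(s_2, k_2) = 0xB8B42A
s_4 = Round(s_3, k_3) = 0x42ABFB
s_5 = Round(s_4, k_4) = 0xBFBF8F
s_6 = Round(s_5, k_5) = 0xF8F02F
s_7 = Round(s_6, k_6) = 0x02F6E7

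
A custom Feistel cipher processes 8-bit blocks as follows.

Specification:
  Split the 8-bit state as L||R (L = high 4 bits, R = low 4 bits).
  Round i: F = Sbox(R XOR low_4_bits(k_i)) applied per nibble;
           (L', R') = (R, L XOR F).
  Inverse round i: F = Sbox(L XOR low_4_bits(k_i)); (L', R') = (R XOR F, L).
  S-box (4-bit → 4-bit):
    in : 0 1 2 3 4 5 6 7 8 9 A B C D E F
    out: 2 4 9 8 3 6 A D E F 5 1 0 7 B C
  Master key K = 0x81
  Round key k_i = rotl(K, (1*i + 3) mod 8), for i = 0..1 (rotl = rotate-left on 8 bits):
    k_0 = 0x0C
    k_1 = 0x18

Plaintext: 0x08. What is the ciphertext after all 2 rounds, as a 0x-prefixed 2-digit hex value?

s_0 = plaintext = 0x08
s_1 = Round(s_0, k_0) = 0x83
s_2 = Round(s_1, k_1) = 0x39

0x39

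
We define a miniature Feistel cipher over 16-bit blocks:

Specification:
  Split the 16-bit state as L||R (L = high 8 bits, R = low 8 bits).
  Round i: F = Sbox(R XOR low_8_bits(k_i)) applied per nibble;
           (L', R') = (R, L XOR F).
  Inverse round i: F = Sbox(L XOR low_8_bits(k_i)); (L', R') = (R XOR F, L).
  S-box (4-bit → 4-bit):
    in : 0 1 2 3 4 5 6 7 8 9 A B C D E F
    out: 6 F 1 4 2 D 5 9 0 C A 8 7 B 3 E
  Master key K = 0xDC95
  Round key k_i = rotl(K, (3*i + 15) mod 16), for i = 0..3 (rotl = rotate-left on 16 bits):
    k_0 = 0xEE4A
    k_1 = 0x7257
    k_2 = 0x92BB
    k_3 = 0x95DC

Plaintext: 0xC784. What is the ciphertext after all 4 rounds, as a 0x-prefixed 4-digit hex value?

0xDCD6

s_0 = plaintext = 0xC784
s_1 = Round(s_0, k_0) = 0x84B4
s_2 = Round(s_1, k_1) = 0xB4B0
s_3 = Round(s_2, k_2) = 0xB0DC
s_4 = Round(s_3, k_3) = 0xDCD6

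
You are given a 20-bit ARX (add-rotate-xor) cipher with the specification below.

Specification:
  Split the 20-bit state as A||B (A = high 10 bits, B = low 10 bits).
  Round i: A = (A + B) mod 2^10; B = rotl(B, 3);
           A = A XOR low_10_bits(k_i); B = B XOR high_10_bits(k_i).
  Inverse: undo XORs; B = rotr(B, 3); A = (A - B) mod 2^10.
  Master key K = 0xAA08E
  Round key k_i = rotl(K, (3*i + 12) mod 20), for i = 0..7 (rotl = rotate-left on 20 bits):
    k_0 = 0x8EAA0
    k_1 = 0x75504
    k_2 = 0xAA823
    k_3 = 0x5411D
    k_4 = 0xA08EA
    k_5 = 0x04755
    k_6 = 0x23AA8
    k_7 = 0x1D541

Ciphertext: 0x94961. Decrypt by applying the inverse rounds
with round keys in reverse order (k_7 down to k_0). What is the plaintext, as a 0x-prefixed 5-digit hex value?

0x0D057

s_0 = ciphertext = 0x94961
s_1 = InvRound(s_0, k_7) = 0x3C622
s_2 = InvRound(s_1, k_6) = 0x01255
s_3 = InvRound(s_2, k_5) = 0x42648
s_4 = InvRound(s_3, k_4) = 0x32919
s_5 = InvRound(s_4, k_3) = 0x53889
s_6 = InvRound(s_5, k_2) = 0xEA5C4
s_7 = InvRound(s_6, k_1) = 0x8AC82
s_8 = InvRound(s_7, k_0) = 0x0D057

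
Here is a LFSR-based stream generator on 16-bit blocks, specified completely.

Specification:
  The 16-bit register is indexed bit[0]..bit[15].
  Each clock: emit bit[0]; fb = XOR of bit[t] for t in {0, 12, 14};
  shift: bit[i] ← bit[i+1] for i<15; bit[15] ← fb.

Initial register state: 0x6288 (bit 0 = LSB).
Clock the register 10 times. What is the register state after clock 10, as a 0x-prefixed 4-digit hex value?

reg_0 = 0x6288
clock 1: out=0, reg = 0xB144
clock 2: out=0, reg = 0xD8A2
clock 3: out=0, reg = 0x6C51
clock 4: out=1, reg = 0x3628
clock 5: out=0, reg = 0x9B14
clock 6: out=0, reg = 0xCD8A
clock 7: out=0, reg = 0xE6C5
clock 8: out=1, reg = 0x7362
clock 9: out=0, reg = 0x39B1
clock 10: out=1, reg = 0x1CD8

0x1CD8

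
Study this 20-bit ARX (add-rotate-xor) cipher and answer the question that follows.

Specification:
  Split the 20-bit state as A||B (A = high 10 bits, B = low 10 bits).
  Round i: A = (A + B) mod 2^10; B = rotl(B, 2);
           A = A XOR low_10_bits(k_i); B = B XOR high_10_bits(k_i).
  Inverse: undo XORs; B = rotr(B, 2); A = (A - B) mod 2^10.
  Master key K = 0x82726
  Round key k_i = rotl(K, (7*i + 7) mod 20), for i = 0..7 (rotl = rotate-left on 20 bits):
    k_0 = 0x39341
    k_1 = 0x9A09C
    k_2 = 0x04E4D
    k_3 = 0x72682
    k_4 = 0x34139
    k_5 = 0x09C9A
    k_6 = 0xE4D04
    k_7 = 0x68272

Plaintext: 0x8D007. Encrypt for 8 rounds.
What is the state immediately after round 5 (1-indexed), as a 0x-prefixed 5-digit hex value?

s_0 = plaintext = 0x8D007
s_1 = Round(s_0, k_0) = 0x5E8F8
s_2 = Round(s_1, k_1) = 0xBB988
s_3 = Round(s_2, k_2) = 0x8EE32
s_4 = Round(s_3, k_3) = 0xBBD03
s_5 = Round(s_4, k_4) = 0xB2CDD
s_6 = Round(s_5, k_5) = 0xCCB53
s_7 = Round(s_6, k_6) = 0xE06DC
s_8 = Round(s_7, k_7) = 0x0BED2

0xB2CDD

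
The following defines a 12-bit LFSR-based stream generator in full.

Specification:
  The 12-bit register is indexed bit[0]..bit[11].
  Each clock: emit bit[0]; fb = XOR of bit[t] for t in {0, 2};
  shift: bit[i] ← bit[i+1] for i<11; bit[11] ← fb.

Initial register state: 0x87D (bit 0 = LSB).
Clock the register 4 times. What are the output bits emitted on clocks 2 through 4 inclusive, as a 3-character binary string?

reg_0 = 0x87D
clock 1: out=1, reg = 0x43E
clock 2: out=0, reg = 0xA1F
clock 3: out=1, reg = 0x50F
clock 4: out=1, reg = 0x287

011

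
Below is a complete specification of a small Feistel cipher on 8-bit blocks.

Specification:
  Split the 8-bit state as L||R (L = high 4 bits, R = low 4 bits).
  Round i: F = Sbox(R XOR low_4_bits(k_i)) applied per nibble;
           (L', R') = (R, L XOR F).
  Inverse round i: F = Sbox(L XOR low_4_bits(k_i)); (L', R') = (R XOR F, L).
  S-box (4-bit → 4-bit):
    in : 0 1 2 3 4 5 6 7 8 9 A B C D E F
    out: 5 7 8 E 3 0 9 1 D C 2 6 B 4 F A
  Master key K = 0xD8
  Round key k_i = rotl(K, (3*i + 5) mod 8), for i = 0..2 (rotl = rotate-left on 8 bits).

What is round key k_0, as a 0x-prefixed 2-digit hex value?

0x1B

K = 0xD8
k_0 = rotl(K, (3*0+5) mod 8) = rotl(K, 5) = 0x1B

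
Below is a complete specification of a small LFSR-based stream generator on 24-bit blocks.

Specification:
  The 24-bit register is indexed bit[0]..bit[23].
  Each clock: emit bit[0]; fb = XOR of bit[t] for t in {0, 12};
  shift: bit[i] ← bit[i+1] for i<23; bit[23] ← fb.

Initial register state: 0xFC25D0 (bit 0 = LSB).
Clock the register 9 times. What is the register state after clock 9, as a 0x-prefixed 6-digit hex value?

reg_0 = 0xFC25D0
clock 1: out=0, reg = 0x7E12E8
clock 2: out=0, reg = 0xBF0974
clock 3: out=0, reg = 0x5F84BA
clock 4: out=0, reg = 0x2FC25D
clock 5: out=1, reg = 0x97E12E
clock 6: out=0, reg = 0x4BF097
clock 7: out=1, reg = 0x25F84B
clock 8: out=1, reg = 0x12FC25
clock 9: out=1, reg = 0x097E12

0x097E12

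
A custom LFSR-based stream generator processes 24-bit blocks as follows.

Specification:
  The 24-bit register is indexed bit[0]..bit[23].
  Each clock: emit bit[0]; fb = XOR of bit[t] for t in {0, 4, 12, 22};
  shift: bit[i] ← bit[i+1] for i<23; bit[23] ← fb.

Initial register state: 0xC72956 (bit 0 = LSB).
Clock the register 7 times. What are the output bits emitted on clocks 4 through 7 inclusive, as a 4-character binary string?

reg_0 = 0xC72956
clock 1: out=0, reg = 0x6394AB
clock 2: out=1, reg = 0xB1CA55
clock 3: out=1, reg = 0x58E52A
clock 4: out=0, reg = 0xAC7295
clock 5: out=1, reg = 0xD6394A
clock 6: out=0, reg = 0x6B1CA5
clock 7: out=1, reg = 0xB58E52

0101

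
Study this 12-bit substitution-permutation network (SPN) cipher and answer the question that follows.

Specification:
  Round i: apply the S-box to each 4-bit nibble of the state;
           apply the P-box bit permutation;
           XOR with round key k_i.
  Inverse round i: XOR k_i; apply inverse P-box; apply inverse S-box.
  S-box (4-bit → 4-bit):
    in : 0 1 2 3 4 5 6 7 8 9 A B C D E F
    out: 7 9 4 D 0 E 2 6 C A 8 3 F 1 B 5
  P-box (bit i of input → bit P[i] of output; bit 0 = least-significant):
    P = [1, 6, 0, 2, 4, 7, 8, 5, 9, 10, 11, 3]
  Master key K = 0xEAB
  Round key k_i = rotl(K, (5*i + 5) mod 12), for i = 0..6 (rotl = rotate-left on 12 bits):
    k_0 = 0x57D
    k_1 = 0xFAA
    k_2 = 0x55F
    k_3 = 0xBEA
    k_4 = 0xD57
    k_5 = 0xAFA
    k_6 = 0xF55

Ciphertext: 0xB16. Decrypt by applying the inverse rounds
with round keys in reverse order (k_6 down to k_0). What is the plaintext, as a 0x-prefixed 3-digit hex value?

0x0ED

s_0 = ciphertext = 0xB16
s_1 = InvRound(s_0, k_6) = 0x640
s_2 = InvRound(s_1, k_5) = 0x5ED
s_3 = InvRound(s_2, k_4) = 0x8ED
s_4 = InvRound(s_3, k_3) = 0xD23
s_5 = InvRound(s_4, k_2) = 0x819
s_6 = InvRound(s_5, k_1) = 0xBCF
s_7 = InvRound(s_6, k_0) = 0x0ED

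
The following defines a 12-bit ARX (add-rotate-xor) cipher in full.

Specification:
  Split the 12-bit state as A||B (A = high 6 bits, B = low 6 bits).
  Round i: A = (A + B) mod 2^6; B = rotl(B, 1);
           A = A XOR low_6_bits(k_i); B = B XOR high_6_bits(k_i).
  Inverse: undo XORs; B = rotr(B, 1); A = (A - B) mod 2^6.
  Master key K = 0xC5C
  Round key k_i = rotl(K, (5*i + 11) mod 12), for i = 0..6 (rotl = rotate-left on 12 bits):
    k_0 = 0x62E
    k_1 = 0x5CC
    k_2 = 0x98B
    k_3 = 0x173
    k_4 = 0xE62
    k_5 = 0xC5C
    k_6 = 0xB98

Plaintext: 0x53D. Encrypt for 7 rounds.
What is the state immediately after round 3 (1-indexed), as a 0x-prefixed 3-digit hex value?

s_0 = plaintext = 0x53D
s_1 = Round(s_0, k_0) = 0xFE3
s_2 = Round(s_1, k_1) = 0xB90
s_3 = Round(s_2, k_2) = 0xD46
s_4 = Round(s_3, k_3) = 0x209
s_5 = Round(s_4, k_4) = 0xCEB
s_6 = Round(s_5, k_5) = 0x0A6
s_7 = Round(s_6, k_6) = 0xC23

0xD46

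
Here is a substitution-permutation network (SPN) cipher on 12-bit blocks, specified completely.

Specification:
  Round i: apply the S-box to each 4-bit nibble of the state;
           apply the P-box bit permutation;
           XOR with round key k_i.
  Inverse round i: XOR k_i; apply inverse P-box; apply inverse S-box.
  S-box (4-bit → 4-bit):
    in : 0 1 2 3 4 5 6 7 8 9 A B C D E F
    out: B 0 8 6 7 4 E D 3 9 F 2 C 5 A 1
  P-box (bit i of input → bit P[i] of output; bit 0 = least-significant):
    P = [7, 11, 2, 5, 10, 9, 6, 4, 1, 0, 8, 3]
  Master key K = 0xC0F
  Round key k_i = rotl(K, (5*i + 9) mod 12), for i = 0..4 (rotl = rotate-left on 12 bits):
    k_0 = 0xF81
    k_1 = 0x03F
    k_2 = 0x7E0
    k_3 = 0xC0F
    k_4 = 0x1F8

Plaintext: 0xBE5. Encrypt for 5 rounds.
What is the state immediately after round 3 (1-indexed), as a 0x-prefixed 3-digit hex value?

s_0 = plaintext = 0xBE5
s_1 = Round(s_0, k_0) = 0xD94
s_2 = Round(s_1, k_1) = 0xDA9
s_3 = Round(s_2, k_2) = 0x012
s_4 = Round(s_3, k_3) = 0xC24
s_5 = Round(s_4, k_4) = 0x864

0x012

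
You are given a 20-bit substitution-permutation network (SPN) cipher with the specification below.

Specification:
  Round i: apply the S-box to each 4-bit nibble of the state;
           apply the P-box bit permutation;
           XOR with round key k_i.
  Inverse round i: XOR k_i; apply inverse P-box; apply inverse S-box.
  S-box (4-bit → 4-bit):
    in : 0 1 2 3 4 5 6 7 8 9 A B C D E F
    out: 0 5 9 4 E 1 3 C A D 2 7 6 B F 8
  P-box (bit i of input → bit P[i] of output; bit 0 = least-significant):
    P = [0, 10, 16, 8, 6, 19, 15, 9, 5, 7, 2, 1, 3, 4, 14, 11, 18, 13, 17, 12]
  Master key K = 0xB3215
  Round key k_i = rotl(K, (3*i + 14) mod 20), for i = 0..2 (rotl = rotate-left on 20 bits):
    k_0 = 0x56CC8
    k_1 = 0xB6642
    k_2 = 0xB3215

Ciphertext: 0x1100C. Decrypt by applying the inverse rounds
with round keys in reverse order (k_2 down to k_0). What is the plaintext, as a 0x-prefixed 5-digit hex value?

s_0 = ciphertext = 0x1100C
s_1 = InvRound(s_0, k_2) = 0xC6085
s_2 = InvRound(s_1, k_1) = 0x1042B
s_3 = InvRound(s_2, k_0) = 0x67D55

0x67D55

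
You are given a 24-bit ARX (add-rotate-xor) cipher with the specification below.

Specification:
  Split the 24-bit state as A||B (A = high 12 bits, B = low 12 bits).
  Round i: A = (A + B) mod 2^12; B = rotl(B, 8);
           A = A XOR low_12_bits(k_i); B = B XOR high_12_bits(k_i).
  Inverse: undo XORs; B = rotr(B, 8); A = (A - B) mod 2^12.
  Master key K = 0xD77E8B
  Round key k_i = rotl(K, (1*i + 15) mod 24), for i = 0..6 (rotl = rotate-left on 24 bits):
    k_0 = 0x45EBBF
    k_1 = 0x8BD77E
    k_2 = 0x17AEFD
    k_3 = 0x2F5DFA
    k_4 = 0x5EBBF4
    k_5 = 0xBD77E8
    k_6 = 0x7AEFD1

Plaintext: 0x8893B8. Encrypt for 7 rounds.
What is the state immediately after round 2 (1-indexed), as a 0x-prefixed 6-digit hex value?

0x31DD7B

s_0 = plaintext = 0x8893B8
s_1 = Round(s_0, k_0) = 0x7FEC65
s_2 = Round(s_1, k_1) = 0x31DD7B
s_3 = Round(s_2, k_2) = 0xE65AAD
s_4 = Round(s_3, k_3) = 0x4E8F5F
s_5 = Round(s_4, k_4) = 0xFB3A1E
s_6 = Round(s_5, k_5) = 0xE39576
s_7 = Round(s_6, k_6) = 0xC7E1F9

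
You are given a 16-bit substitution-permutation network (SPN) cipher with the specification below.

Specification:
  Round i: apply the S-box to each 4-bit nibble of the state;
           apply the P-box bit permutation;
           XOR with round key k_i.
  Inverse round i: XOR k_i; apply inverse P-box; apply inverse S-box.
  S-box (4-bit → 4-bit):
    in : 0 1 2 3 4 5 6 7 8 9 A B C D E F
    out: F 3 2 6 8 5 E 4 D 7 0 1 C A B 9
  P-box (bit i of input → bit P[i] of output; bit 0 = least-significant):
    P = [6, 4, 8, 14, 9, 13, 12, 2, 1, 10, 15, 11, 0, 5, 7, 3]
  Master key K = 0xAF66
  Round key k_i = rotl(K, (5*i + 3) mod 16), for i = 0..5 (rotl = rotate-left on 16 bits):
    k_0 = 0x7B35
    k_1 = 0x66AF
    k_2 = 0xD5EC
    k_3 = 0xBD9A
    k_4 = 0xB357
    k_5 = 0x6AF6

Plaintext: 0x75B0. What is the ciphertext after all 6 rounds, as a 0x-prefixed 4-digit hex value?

0x3C5B

s_0 = plaintext = 0x75B0
s_1 = Round(s_0, k_0) = 0xB8E7
s_2 = Round(s_1, k_1) = 0xCDA8
s_3 = Round(s_2, k_2) = 0x9824
s_4 = Round(s_3, k_3) = 0x5539
s_5 = Round(s_4, k_4) = 0x0284
s_6 = Round(s_5, k_5) = 0x3C5B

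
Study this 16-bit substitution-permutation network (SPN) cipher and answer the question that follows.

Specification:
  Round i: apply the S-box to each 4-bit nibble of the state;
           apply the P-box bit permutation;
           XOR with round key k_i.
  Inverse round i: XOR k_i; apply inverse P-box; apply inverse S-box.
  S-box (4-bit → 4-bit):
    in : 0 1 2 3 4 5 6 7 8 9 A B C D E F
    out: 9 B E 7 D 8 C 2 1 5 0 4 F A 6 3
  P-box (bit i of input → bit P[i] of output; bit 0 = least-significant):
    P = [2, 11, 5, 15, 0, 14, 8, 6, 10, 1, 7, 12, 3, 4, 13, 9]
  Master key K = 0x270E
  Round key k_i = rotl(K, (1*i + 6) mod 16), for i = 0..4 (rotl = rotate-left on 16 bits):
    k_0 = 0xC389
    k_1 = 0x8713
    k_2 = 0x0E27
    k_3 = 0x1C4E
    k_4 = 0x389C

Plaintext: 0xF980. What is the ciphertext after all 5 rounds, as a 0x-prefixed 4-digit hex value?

s_0 = plaintext = 0xF980
s_1 = Round(s_0, k_0) = 0x4714
s_2 = Round(s_1, k_1) = 0x657C
s_3 = Round(s_2, k_2) = 0xF403
s_4 = Round(s_3, k_3) = 0x00B3
s_5 = Round(s_4, k_4) = 0x27B0

0x27B0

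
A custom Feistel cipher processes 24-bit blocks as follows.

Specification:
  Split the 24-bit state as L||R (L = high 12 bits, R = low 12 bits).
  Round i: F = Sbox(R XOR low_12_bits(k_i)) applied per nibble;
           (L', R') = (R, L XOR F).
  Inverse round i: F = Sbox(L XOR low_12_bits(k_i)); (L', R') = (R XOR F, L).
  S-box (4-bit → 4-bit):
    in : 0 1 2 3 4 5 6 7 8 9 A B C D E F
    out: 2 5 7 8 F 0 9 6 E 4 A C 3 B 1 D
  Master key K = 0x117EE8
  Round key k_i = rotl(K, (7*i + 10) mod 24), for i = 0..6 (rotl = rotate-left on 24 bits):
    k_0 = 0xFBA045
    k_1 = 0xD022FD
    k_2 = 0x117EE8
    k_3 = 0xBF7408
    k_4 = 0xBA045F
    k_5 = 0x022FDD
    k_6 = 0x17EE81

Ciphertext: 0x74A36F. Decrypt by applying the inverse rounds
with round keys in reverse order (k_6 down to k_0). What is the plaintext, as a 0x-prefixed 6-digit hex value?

0x3E6DF3

s_0 = ciphertext = 0x74A36F
s_1 = InvRound(s_0, k_6) = 0x75374A
s_2 = InvRound(s_1, k_5) = 0x9AB753
s_3 = InvRound(s_2, k_4) = 0xC8C9AB
s_4 = InvRound(s_3, k_3) = 0x744C8C
s_5 = InvRound(s_4, k_2) = 0x82F744
s_6 = InvRound(s_5, k_1) = 0xDF382F
s_7 = InvRound(s_6, k_0) = 0x3E6DF3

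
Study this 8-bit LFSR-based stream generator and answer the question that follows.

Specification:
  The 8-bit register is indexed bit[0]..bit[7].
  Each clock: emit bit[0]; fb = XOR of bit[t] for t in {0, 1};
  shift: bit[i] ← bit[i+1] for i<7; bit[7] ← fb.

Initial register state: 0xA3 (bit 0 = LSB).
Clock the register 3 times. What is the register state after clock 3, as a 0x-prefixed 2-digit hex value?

0x54

reg_0 = 0xA3
clock 1: out=1, reg = 0x51
clock 2: out=1, reg = 0xA8
clock 3: out=0, reg = 0x54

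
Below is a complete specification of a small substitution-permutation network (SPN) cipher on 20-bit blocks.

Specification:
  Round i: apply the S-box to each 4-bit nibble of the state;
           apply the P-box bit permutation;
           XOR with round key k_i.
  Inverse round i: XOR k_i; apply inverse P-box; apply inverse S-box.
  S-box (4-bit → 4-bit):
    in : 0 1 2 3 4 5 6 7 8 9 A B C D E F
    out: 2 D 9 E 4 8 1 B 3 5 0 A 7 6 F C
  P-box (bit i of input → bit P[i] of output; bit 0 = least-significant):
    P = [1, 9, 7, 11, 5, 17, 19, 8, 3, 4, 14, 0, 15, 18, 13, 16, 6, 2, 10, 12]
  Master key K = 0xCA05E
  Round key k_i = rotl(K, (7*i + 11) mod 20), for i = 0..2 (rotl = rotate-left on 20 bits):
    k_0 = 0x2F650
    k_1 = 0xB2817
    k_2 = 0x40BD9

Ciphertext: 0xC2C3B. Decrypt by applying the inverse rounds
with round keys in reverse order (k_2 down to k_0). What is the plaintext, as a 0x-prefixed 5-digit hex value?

s_0 = ciphertext = 0xC2C3B
s_1 = InvRound(s_0, k_2) = 0x94A1C
s_2 = InvRound(s_1, k_1) = 0xA4108
s_3 = InvRound(s_2, k_0) = 0x198F0

0x198F0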